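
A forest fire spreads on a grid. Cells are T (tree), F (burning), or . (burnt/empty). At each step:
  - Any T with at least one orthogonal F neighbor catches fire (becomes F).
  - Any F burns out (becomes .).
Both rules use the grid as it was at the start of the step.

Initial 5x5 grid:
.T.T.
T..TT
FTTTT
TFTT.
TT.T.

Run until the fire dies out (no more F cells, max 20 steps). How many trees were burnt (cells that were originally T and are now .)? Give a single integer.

Step 1: +5 fires, +2 burnt (F count now 5)
Step 2: +3 fires, +5 burnt (F count now 3)
Step 3: +2 fires, +3 burnt (F count now 2)
Step 4: +2 fires, +2 burnt (F count now 2)
Step 5: +2 fires, +2 burnt (F count now 2)
Step 6: +0 fires, +2 burnt (F count now 0)
Fire out after step 6
Initially T: 15, now '.': 24
Total burnt (originally-T cells now '.'): 14

Answer: 14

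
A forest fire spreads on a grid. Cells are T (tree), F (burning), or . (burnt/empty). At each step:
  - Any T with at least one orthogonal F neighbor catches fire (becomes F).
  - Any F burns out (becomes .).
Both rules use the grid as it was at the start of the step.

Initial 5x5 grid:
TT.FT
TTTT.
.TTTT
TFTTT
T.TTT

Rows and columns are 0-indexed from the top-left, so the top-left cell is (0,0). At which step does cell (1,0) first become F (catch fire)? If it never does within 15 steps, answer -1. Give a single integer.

Step 1: cell (1,0)='T' (+5 fires, +2 burnt)
Step 2: cell (1,0)='T' (+7 fires, +5 burnt)
Step 3: cell (1,0)='F' (+5 fires, +7 burnt)
  -> target ignites at step 3
Step 4: cell (1,0)='.' (+2 fires, +5 burnt)
Step 5: cell (1,0)='.' (+0 fires, +2 burnt)
  fire out at step 5

3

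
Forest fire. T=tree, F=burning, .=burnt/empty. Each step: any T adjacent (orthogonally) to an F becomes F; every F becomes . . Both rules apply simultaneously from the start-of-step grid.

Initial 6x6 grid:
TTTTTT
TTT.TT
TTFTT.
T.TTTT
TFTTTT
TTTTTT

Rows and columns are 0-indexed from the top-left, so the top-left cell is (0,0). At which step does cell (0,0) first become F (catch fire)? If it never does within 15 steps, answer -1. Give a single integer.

Step 1: cell (0,0)='T' (+7 fires, +2 burnt)
Step 2: cell (0,0)='T' (+9 fires, +7 burnt)
Step 3: cell (0,0)='T' (+7 fires, +9 burnt)
Step 4: cell (0,0)='F' (+6 fires, +7 burnt)
  -> target ignites at step 4
Step 5: cell (0,0)='.' (+2 fires, +6 burnt)
Step 6: cell (0,0)='.' (+0 fires, +2 burnt)
  fire out at step 6

4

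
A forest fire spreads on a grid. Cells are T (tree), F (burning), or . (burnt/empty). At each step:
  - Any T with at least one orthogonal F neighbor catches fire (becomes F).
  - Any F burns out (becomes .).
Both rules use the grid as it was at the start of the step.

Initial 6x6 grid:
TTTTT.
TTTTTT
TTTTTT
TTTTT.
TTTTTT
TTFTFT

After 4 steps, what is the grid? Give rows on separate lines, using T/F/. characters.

Step 1: 5 trees catch fire, 2 burn out
  TTTTT.
  TTTTTT
  TTTTTT
  TTTTT.
  TTFTFT
  TF.F.F
Step 2: 6 trees catch fire, 5 burn out
  TTTTT.
  TTTTTT
  TTTTTT
  TTFTF.
  TF.F.F
  F.....
Step 3: 5 trees catch fire, 6 burn out
  TTTTT.
  TTTTTT
  TTFTFT
  TF.F..
  F.....
  ......
Step 4: 6 trees catch fire, 5 burn out
  TTTTT.
  TTFTFT
  TF.F.F
  F.....
  ......
  ......

TTTTT.
TTFTFT
TF.F.F
F.....
......
......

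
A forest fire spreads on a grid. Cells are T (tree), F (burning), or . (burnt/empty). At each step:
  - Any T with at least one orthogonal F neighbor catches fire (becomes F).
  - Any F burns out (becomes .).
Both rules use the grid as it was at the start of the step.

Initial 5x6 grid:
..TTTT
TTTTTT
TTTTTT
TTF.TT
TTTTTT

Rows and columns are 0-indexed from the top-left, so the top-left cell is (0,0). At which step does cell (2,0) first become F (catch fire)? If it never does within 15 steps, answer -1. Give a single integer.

Step 1: cell (2,0)='T' (+3 fires, +1 burnt)
Step 2: cell (2,0)='T' (+6 fires, +3 burnt)
Step 3: cell (2,0)='F' (+7 fires, +6 burnt)
  -> target ignites at step 3
Step 4: cell (2,0)='.' (+6 fires, +7 burnt)
Step 5: cell (2,0)='.' (+3 fires, +6 burnt)
Step 6: cell (2,0)='.' (+1 fires, +3 burnt)
Step 7: cell (2,0)='.' (+0 fires, +1 burnt)
  fire out at step 7

3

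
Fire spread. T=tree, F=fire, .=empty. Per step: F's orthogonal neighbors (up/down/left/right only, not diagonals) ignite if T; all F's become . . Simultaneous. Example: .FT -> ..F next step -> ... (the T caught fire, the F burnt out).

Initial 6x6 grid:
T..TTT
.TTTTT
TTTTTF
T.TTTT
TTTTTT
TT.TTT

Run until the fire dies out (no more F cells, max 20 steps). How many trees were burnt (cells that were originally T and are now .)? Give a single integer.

Step 1: +3 fires, +1 burnt (F count now 3)
Step 2: +5 fires, +3 burnt (F count now 5)
Step 3: +6 fires, +5 burnt (F count now 6)
Step 4: +6 fires, +6 burnt (F count now 6)
Step 5: +4 fires, +6 burnt (F count now 4)
Step 6: +2 fires, +4 burnt (F count now 2)
Step 7: +2 fires, +2 burnt (F count now 2)
Step 8: +1 fires, +2 burnt (F count now 1)
Step 9: +0 fires, +1 burnt (F count now 0)
Fire out after step 9
Initially T: 30, now '.': 35
Total burnt (originally-T cells now '.'): 29

Answer: 29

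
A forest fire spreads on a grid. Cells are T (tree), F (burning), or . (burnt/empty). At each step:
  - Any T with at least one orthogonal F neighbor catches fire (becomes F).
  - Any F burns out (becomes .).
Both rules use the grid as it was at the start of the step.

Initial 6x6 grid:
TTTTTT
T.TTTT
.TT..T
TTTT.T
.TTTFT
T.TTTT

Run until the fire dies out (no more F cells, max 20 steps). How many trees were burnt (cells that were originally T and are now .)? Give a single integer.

Answer: 27

Derivation:
Step 1: +3 fires, +1 burnt (F count now 3)
Step 2: +5 fires, +3 burnt (F count now 5)
Step 3: +4 fires, +5 burnt (F count now 4)
Step 4: +3 fires, +4 burnt (F count now 3)
Step 5: +5 fires, +3 burnt (F count now 5)
Step 6: +3 fires, +5 burnt (F count now 3)
Step 7: +2 fires, +3 burnt (F count now 2)
Step 8: +1 fires, +2 burnt (F count now 1)
Step 9: +1 fires, +1 burnt (F count now 1)
Step 10: +0 fires, +1 burnt (F count now 0)
Fire out after step 10
Initially T: 28, now '.': 35
Total burnt (originally-T cells now '.'): 27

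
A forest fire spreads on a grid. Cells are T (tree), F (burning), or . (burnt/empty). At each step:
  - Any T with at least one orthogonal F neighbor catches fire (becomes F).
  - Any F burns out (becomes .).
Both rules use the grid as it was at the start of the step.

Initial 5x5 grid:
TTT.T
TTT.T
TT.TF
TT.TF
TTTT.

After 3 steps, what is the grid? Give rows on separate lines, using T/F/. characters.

Step 1: 3 trees catch fire, 2 burn out
  TTT.T
  TTT.F
  TT.F.
  TT.F.
  TTTT.
Step 2: 2 trees catch fire, 3 burn out
  TTT.F
  TTT..
  TT...
  TT...
  TTTF.
Step 3: 1 trees catch fire, 2 burn out
  TTT..
  TTT..
  TT...
  TT...
  TTF..

TTT..
TTT..
TT...
TT...
TTF..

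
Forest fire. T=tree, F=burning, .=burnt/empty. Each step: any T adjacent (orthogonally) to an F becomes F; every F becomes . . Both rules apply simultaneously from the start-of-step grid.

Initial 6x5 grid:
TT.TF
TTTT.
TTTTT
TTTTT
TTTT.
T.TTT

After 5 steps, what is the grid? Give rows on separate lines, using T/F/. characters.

Step 1: 1 trees catch fire, 1 burn out
  TT.F.
  TTTT.
  TTTTT
  TTTTT
  TTTT.
  T.TTT
Step 2: 1 trees catch fire, 1 burn out
  TT...
  TTTF.
  TTTTT
  TTTTT
  TTTT.
  T.TTT
Step 3: 2 trees catch fire, 1 burn out
  TT...
  TTF..
  TTTFT
  TTTTT
  TTTT.
  T.TTT
Step 4: 4 trees catch fire, 2 burn out
  TT...
  TF...
  TTF.F
  TTTFT
  TTTT.
  T.TTT
Step 5: 6 trees catch fire, 4 burn out
  TF...
  F....
  TF...
  TTF.F
  TTTF.
  T.TTT

TF...
F....
TF...
TTF.F
TTTF.
T.TTT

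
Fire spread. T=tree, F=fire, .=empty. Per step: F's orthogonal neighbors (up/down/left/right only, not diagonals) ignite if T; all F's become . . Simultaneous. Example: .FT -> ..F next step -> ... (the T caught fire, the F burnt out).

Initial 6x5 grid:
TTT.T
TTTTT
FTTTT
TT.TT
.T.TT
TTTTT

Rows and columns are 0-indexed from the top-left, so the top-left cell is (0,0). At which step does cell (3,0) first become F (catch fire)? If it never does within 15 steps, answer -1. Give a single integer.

Step 1: cell (3,0)='F' (+3 fires, +1 burnt)
  -> target ignites at step 1
Step 2: cell (3,0)='.' (+4 fires, +3 burnt)
Step 3: cell (3,0)='.' (+4 fires, +4 burnt)
Step 4: cell (3,0)='.' (+5 fires, +4 burnt)
Step 5: cell (3,0)='.' (+5 fires, +5 burnt)
Step 6: cell (3,0)='.' (+3 fires, +5 burnt)
Step 7: cell (3,0)='.' (+1 fires, +3 burnt)
Step 8: cell (3,0)='.' (+0 fires, +1 burnt)
  fire out at step 8

1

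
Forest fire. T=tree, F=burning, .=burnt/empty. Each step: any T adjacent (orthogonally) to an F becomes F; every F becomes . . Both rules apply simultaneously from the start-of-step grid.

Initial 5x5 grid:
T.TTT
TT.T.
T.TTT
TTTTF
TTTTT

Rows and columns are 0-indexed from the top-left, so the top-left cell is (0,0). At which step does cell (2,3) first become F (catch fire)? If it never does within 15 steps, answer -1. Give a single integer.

Step 1: cell (2,3)='T' (+3 fires, +1 burnt)
Step 2: cell (2,3)='F' (+3 fires, +3 burnt)
  -> target ignites at step 2
Step 3: cell (2,3)='.' (+4 fires, +3 burnt)
Step 4: cell (2,3)='.' (+3 fires, +4 burnt)
Step 5: cell (2,3)='.' (+4 fires, +3 burnt)
Step 6: cell (2,3)='.' (+1 fires, +4 burnt)
Step 7: cell (2,3)='.' (+2 fires, +1 burnt)
Step 8: cell (2,3)='.' (+0 fires, +2 burnt)
  fire out at step 8

2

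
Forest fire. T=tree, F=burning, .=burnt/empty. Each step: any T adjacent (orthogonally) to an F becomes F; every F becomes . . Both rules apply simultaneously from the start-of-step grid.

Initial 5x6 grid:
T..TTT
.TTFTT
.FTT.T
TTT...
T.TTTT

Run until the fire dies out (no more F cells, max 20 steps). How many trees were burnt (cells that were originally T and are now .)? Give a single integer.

Step 1: +7 fires, +2 burnt (F count now 7)
Step 2: +4 fires, +7 burnt (F count now 4)
Step 3: +4 fires, +4 burnt (F count now 4)
Step 4: +1 fires, +4 burnt (F count now 1)
Step 5: +1 fires, +1 burnt (F count now 1)
Step 6: +1 fires, +1 burnt (F count now 1)
Step 7: +0 fires, +1 burnt (F count now 0)
Fire out after step 7
Initially T: 19, now '.': 29
Total burnt (originally-T cells now '.'): 18

Answer: 18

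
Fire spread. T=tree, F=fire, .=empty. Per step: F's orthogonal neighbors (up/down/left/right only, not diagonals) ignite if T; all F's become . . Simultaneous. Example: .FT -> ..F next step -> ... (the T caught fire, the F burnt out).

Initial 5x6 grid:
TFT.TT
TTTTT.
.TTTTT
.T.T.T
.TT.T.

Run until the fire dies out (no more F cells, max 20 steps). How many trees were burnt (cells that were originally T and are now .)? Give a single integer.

Step 1: +3 fires, +1 burnt (F count now 3)
Step 2: +3 fires, +3 burnt (F count now 3)
Step 3: +3 fires, +3 burnt (F count now 3)
Step 4: +3 fires, +3 burnt (F count now 3)
Step 5: +4 fires, +3 burnt (F count now 4)
Step 6: +2 fires, +4 burnt (F count now 2)
Step 7: +1 fires, +2 burnt (F count now 1)
Step 8: +0 fires, +1 burnt (F count now 0)
Fire out after step 8
Initially T: 20, now '.': 29
Total burnt (originally-T cells now '.'): 19

Answer: 19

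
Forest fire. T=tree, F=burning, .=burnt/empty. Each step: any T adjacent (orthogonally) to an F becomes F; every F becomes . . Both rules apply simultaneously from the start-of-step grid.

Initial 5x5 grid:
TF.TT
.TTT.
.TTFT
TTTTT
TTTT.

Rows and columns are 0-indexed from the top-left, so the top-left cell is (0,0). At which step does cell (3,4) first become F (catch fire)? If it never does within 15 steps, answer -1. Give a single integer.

Step 1: cell (3,4)='T' (+6 fires, +2 burnt)
Step 2: cell (3,4)='F' (+6 fires, +6 burnt)
  -> target ignites at step 2
Step 3: cell (3,4)='.' (+3 fires, +6 burnt)
Step 4: cell (3,4)='.' (+2 fires, +3 burnt)
Step 5: cell (3,4)='.' (+1 fires, +2 burnt)
Step 6: cell (3,4)='.' (+0 fires, +1 burnt)
  fire out at step 6

2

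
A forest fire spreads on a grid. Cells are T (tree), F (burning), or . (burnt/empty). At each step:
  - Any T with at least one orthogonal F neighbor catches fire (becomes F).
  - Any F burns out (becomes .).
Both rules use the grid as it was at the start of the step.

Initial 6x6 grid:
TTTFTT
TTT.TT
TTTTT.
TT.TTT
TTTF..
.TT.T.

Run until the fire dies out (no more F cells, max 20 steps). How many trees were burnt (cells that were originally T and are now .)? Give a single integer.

Step 1: +4 fires, +2 burnt (F count now 4)
Step 2: +8 fires, +4 burnt (F count now 8)
Step 3: +9 fires, +8 burnt (F count now 9)
Step 4: +3 fires, +9 burnt (F count now 3)
Step 5: +1 fires, +3 burnt (F count now 1)
Step 6: +0 fires, +1 burnt (F count now 0)
Fire out after step 6
Initially T: 26, now '.': 35
Total burnt (originally-T cells now '.'): 25

Answer: 25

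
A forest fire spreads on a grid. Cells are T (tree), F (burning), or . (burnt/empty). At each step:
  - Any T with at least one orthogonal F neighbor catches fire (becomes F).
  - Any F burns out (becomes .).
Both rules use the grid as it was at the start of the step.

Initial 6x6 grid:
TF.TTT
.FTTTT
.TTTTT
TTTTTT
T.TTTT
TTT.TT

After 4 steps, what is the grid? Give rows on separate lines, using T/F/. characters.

Step 1: 3 trees catch fire, 2 burn out
  F..TTT
  ..FTTT
  .FTTTT
  TTTTTT
  T.TTTT
  TTT.TT
Step 2: 3 trees catch fire, 3 burn out
  ...TTT
  ...FTT
  ..FTTT
  TFTTTT
  T.TTTT
  TTT.TT
Step 3: 5 trees catch fire, 3 burn out
  ...FTT
  ....FT
  ...FTT
  F.FTTT
  T.TTTT
  TTT.TT
Step 4: 6 trees catch fire, 5 burn out
  ....FT
  .....F
  ....FT
  ...FTT
  F.FTTT
  TTT.TT

....FT
.....F
....FT
...FTT
F.FTTT
TTT.TT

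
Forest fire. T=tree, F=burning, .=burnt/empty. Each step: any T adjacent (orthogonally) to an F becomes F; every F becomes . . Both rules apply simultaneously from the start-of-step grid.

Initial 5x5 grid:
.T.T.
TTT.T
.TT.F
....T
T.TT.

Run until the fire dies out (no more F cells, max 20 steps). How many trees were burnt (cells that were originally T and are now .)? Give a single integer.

Step 1: +2 fires, +1 burnt (F count now 2)
Step 2: +0 fires, +2 burnt (F count now 0)
Fire out after step 2
Initially T: 12, now '.': 15
Total burnt (originally-T cells now '.'): 2

Answer: 2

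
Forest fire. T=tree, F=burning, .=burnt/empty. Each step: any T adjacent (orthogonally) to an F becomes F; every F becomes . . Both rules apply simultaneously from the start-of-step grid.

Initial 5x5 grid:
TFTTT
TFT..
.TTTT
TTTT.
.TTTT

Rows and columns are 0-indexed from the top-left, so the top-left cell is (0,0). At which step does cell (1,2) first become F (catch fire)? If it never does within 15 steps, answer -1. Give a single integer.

Step 1: cell (1,2)='F' (+5 fires, +2 burnt)
  -> target ignites at step 1
Step 2: cell (1,2)='.' (+3 fires, +5 burnt)
Step 3: cell (1,2)='.' (+5 fires, +3 burnt)
Step 4: cell (1,2)='.' (+3 fires, +5 burnt)
Step 5: cell (1,2)='.' (+1 fires, +3 burnt)
Step 6: cell (1,2)='.' (+1 fires, +1 burnt)
Step 7: cell (1,2)='.' (+0 fires, +1 burnt)
  fire out at step 7

1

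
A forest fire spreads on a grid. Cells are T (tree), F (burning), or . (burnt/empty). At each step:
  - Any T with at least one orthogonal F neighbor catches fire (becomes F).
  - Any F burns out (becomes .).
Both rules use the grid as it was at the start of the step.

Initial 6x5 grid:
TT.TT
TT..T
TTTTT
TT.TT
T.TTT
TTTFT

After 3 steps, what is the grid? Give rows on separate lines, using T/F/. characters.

Step 1: 3 trees catch fire, 1 burn out
  TT.TT
  TT..T
  TTTTT
  TT.TT
  T.TFT
  TTF.F
Step 2: 4 trees catch fire, 3 burn out
  TT.TT
  TT..T
  TTTTT
  TT.FT
  T.F.F
  TF...
Step 3: 3 trees catch fire, 4 burn out
  TT.TT
  TT..T
  TTTFT
  TT..F
  T....
  F....

TT.TT
TT..T
TTTFT
TT..F
T....
F....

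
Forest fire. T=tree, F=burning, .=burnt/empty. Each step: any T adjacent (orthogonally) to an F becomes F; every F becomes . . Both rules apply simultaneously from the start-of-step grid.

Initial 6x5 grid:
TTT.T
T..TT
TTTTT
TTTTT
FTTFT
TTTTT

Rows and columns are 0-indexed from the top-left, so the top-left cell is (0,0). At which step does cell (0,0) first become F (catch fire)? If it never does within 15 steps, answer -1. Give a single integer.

Step 1: cell (0,0)='T' (+7 fires, +2 burnt)
Step 2: cell (0,0)='T' (+8 fires, +7 burnt)
Step 3: cell (0,0)='T' (+5 fires, +8 burnt)
Step 4: cell (0,0)='F' (+2 fires, +5 burnt)
  -> target ignites at step 4
Step 5: cell (0,0)='.' (+2 fires, +2 burnt)
Step 6: cell (0,0)='.' (+1 fires, +2 burnt)
Step 7: cell (0,0)='.' (+0 fires, +1 burnt)
  fire out at step 7

4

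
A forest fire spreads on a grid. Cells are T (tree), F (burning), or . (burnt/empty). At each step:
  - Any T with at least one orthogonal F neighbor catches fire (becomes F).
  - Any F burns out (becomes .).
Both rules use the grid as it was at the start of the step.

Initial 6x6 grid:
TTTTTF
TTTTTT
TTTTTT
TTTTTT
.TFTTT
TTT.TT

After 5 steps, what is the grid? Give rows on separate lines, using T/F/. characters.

Step 1: 6 trees catch fire, 2 burn out
  TTTTF.
  TTTTTF
  TTTTTT
  TTFTTT
  .F.FTT
  TTF.TT
Step 2: 8 trees catch fire, 6 burn out
  TTTF..
  TTTTF.
  TTFTTF
  TF.FTT
  ....FT
  TF..TT
Step 3: 12 trees catch fire, 8 burn out
  TTF...
  TTFF..
  TF.FF.
  F...FF
  .....F
  F...FT
Step 4: 4 trees catch fire, 12 burn out
  TF....
  TF....
  F.....
  ......
  ......
  .....F
Step 5: 2 trees catch fire, 4 burn out
  F.....
  F.....
  ......
  ......
  ......
  ......

F.....
F.....
......
......
......
......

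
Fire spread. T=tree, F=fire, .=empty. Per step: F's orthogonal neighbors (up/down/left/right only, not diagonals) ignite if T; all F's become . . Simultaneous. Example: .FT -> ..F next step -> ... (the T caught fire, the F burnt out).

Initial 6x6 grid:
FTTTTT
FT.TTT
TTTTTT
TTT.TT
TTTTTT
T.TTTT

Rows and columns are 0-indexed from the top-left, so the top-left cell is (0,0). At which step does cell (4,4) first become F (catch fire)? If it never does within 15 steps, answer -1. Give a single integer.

Step 1: cell (4,4)='T' (+3 fires, +2 burnt)
Step 2: cell (4,4)='T' (+3 fires, +3 burnt)
Step 3: cell (4,4)='T' (+4 fires, +3 burnt)
Step 4: cell (4,4)='T' (+6 fires, +4 burnt)
Step 5: cell (4,4)='T' (+4 fires, +6 burnt)
Step 6: cell (4,4)='T' (+5 fires, +4 burnt)
Step 7: cell (4,4)='F' (+3 fires, +5 burnt)
  -> target ignites at step 7
Step 8: cell (4,4)='.' (+2 fires, +3 burnt)
Step 9: cell (4,4)='.' (+1 fires, +2 burnt)
Step 10: cell (4,4)='.' (+0 fires, +1 burnt)
  fire out at step 10

7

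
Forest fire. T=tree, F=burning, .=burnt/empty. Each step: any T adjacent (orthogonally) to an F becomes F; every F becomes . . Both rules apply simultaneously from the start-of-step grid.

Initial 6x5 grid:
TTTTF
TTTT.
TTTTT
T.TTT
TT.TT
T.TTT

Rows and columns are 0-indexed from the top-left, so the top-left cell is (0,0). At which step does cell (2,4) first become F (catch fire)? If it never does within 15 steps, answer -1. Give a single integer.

Step 1: cell (2,4)='T' (+1 fires, +1 burnt)
Step 2: cell (2,4)='T' (+2 fires, +1 burnt)
Step 3: cell (2,4)='T' (+3 fires, +2 burnt)
Step 4: cell (2,4)='F' (+5 fires, +3 burnt)
  -> target ignites at step 4
Step 5: cell (2,4)='.' (+5 fires, +5 burnt)
Step 6: cell (2,4)='.' (+3 fires, +5 burnt)
Step 7: cell (2,4)='.' (+3 fires, +3 burnt)
Step 8: cell (2,4)='.' (+1 fires, +3 burnt)
Step 9: cell (2,4)='.' (+2 fires, +1 burnt)
Step 10: cell (2,4)='.' (+0 fires, +2 burnt)
  fire out at step 10

4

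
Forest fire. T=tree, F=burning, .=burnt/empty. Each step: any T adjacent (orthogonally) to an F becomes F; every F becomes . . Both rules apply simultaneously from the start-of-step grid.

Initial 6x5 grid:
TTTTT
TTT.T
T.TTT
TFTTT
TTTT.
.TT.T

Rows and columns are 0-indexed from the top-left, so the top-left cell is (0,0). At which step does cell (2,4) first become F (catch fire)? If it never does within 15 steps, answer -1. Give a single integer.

Step 1: cell (2,4)='T' (+3 fires, +1 burnt)
Step 2: cell (2,4)='T' (+6 fires, +3 burnt)
Step 3: cell (2,4)='T' (+6 fires, +6 burnt)
Step 4: cell (2,4)='F' (+4 fires, +6 burnt)
  -> target ignites at step 4
Step 5: cell (2,4)='.' (+3 fires, +4 burnt)
Step 6: cell (2,4)='.' (+1 fires, +3 burnt)
Step 7: cell (2,4)='.' (+0 fires, +1 burnt)
  fire out at step 7

4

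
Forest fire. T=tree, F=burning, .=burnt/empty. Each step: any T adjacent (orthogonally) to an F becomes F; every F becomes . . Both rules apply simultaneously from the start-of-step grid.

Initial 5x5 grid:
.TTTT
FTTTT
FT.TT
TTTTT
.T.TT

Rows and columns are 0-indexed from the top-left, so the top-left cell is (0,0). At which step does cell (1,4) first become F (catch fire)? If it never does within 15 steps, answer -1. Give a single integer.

Step 1: cell (1,4)='T' (+3 fires, +2 burnt)
Step 2: cell (1,4)='T' (+3 fires, +3 burnt)
Step 3: cell (1,4)='T' (+4 fires, +3 burnt)
Step 4: cell (1,4)='F' (+4 fires, +4 burnt)
  -> target ignites at step 4
Step 5: cell (1,4)='.' (+4 fires, +4 burnt)
Step 6: cell (1,4)='.' (+1 fires, +4 burnt)
Step 7: cell (1,4)='.' (+0 fires, +1 burnt)
  fire out at step 7

4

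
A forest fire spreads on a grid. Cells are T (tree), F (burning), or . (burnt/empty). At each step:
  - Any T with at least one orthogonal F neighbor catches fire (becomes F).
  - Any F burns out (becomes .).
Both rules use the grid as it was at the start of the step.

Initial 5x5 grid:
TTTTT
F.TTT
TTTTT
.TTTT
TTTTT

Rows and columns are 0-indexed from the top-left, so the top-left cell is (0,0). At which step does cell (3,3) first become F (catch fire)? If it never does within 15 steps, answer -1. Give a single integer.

Step 1: cell (3,3)='T' (+2 fires, +1 burnt)
Step 2: cell (3,3)='T' (+2 fires, +2 burnt)
Step 3: cell (3,3)='T' (+3 fires, +2 burnt)
Step 4: cell (3,3)='T' (+5 fires, +3 burnt)
Step 5: cell (3,3)='F' (+6 fires, +5 burnt)
  -> target ignites at step 5
Step 6: cell (3,3)='.' (+3 fires, +6 burnt)
Step 7: cell (3,3)='.' (+1 fires, +3 burnt)
Step 8: cell (3,3)='.' (+0 fires, +1 burnt)
  fire out at step 8

5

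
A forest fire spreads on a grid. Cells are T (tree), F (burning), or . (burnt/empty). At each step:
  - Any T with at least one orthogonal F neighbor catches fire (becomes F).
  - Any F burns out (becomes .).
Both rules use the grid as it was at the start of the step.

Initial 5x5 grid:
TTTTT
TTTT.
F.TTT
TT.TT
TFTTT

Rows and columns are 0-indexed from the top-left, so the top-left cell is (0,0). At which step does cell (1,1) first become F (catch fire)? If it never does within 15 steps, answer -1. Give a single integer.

Step 1: cell (1,1)='T' (+5 fires, +2 burnt)
Step 2: cell (1,1)='F' (+3 fires, +5 burnt)
  -> target ignites at step 2
Step 3: cell (1,1)='.' (+4 fires, +3 burnt)
Step 4: cell (1,1)='.' (+5 fires, +4 burnt)
Step 5: cell (1,1)='.' (+2 fires, +5 burnt)
Step 6: cell (1,1)='.' (+1 fires, +2 burnt)
Step 7: cell (1,1)='.' (+0 fires, +1 burnt)
  fire out at step 7

2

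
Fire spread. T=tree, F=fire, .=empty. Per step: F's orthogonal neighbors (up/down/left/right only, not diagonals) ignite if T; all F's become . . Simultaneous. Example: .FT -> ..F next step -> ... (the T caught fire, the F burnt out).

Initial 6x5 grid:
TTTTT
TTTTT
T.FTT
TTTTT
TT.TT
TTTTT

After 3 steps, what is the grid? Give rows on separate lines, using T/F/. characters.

Step 1: 3 trees catch fire, 1 burn out
  TTTTT
  TTFTT
  T..FT
  TTFTT
  TT.TT
  TTTTT
Step 2: 6 trees catch fire, 3 burn out
  TTFTT
  TF.FT
  T...F
  TF.FT
  TT.TT
  TTTTT
Step 3: 8 trees catch fire, 6 burn out
  TF.FT
  F...F
  T....
  F...F
  TF.FT
  TTTTT

TF.FT
F...F
T....
F...F
TF.FT
TTTTT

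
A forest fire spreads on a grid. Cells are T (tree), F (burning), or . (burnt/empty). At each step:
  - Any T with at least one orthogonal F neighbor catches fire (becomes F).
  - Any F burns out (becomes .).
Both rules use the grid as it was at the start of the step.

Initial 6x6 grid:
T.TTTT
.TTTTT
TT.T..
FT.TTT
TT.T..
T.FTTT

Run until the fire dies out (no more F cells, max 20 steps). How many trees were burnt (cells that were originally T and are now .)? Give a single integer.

Answer: 23

Derivation:
Step 1: +4 fires, +2 burnt (F count now 4)
Step 2: +5 fires, +4 burnt (F count now 5)
Step 3: +3 fires, +5 burnt (F count now 3)
Step 4: +3 fires, +3 burnt (F count now 3)
Step 5: +3 fires, +3 burnt (F count now 3)
Step 6: +2 fires, +3 burnt (F count now 2)
Step 7: +2 fires, +2 burnt (F count now 2)
Step 8: +1 fires, +2 burnt (F count now 1)
Step 9: +0 fires, +1 burnt (F count now 0)
Fire out after step 9
Initially T: 24, now '.': 35
Total burnt (originally-T cells now '.'): 23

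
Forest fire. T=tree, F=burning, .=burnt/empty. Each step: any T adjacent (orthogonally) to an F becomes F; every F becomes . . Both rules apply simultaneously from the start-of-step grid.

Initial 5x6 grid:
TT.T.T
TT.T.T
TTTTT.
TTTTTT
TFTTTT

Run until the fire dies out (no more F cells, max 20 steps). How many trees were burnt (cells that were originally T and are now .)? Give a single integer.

Answer: 22

Derivation:
Step 1: +3 fires, +1 burnt (F count now 3)
Step 2: +4 fires, +3 burnt (F count now 4)
Step 3: +5 fires, +4 burnt (F count now 5)
Step 4: +5 fires, +5 burnt (F count now 5)
Step 5: +4 fires, +5 burnt (F count now 4)
Step 6: +1 fires, +4 burnt (F count now 1)
Step 7: +0 fires, +1 burnt (F count now 0)
Fire out after step 7
Initially T: 24, now '.': 28
Total burnt (originally-T cells now '.'): 22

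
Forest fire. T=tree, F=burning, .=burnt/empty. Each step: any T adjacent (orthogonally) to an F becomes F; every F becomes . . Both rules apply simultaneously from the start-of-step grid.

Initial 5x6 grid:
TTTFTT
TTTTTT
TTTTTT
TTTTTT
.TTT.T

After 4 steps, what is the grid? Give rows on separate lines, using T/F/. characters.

Step 1: 3 trees catch fire, 1 burn out
  TTF.FT
  TTTFTT
  TTTTTT
  TTTTTT
  .TTT.T
Step 2: 5 trees catch fire, 3 burn out
  TF...F
  TTF.FT
  TTTFTT
  TTTTTT
  .TTT.T
Step 3: 6 trees catch fire, 5 burn out
  F.....
  TF...F
  TTF.FT
  TTTFTT
  .TTT.T
Step 4: 6 trees catch fire, 6 burn out
  ......
  F.....
  TF...F
  TTF.FT
  .TTF.T

......
F.....
TF...F
TTF.FT
.TTF.T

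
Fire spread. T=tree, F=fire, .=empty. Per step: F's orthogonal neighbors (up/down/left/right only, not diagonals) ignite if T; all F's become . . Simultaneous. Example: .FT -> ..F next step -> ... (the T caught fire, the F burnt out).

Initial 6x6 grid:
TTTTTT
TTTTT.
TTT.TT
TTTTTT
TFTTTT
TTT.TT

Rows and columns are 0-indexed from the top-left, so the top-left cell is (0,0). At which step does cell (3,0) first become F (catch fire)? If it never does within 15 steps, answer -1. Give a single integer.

Step 1: cell (3,0)='T' (+4 fires, +1 burnt)
Step 2: cell (3,0)='F' (+6 fires, +4 burnt)
  -> target ignites at step 2
Step 3: cell (3,0)='.' (+5 fires, +6 burnt)
Step 4: cell (3,0)='.' (+6 fires, +5 burnt)
Step 5: cell (3,0)='.' (+6 fires, +6 burnt)
Step 6: cell (3,0)='.' (+3 fires, +6 burnt)
Step 7: cell (3,0)='.' (+1 fires, +3 burnt)
Step 8: cell (3,0)='.' (+1 fires, +1 burnt)
Step 9: cell (3,0)='.' (+0 fires, +1 burnt)
  fire out at step 9

2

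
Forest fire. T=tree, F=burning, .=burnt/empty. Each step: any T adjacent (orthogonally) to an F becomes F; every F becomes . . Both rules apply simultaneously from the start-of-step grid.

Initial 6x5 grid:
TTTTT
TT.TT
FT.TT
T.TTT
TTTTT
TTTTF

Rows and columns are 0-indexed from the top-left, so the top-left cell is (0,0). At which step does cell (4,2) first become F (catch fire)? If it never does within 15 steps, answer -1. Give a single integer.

Step 1: cell (4,2)='T' (+5 fires, +2 burnt)
Step 2: cell (4,2)='T' (+6 fires, +5 burnt)
Step 3: cell (4,2)='F' (+7 fires, +6 burnt)
  -> target ignites at step 3
Step 4: cell (4,2)='.' (+4 fires, +7 burnt)
Step 5: cell (4,2)='.' (+3 fires, +4 burnt)
Step 6: cell (4,2)='.' (+0 fires, +3 burnt)
  fire out at step 6

3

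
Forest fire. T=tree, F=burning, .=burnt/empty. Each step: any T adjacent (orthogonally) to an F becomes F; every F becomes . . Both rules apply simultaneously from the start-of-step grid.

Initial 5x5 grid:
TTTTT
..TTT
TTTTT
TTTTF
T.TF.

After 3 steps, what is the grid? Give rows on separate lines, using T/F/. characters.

Step 1: 3 trees catch fire, 2 burn out
  TTTTT
  ..TTT
  TTTTF
  TTTF.
  T.F..
Step 2: 3 trees catch fire, 3 burn out
  TTTTT
  ..TTF
  TTTF.
  TTF..
  T....
Step 3: 4 trees catch fire, 3 burn out
  TTTTF
  ..TF.
  TTF..
  TF...
  T....

TTTTF
..TF.
TTF..
TF...
T....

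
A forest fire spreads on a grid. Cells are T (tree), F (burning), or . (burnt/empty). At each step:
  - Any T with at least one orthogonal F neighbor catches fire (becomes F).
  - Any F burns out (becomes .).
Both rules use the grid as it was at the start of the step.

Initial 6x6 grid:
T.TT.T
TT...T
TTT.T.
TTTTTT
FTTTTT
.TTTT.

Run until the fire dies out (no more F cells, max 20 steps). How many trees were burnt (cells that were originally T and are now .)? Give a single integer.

Step 1: +2 fires, +1 burnt (F count now 2)
Step 2: +4 fires, +2 burnt (F count now 4)
Step 3: +5 fires, +4 burnt (F count now 5)
Step 4: +6 fires, +5 burnt (F count now 6)
Step 5: +3 fires, +6 burnt (F count now 3)
Step 6: +2 fires, +3 burnt (F count now 2)
Step 7: +0 fires, +2 burnt (F count now 0)
Fire out after step 7
Initially T: 26, now '.': 32
Total burnt (originally-T cells now '.'): 22

Answer: 22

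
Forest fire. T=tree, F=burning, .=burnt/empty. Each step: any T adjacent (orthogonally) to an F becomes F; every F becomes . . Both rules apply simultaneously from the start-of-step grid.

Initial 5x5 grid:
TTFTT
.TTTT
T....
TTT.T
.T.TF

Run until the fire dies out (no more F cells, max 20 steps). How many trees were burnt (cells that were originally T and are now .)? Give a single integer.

Step 1: +5 fires, +2 burnt (F count now 5)
Step 2: +4 fires, +5 burnt (F count now 4)
Step 3: +1 fires, +4 burnt (F count now 1)
Step 4: +0 fires, +1 burnt (F count now 0)
Fire out after step 4
Initially T: 15, now '.': 20
Total burnt (originally-T cells now '.'): 10

Answer: 10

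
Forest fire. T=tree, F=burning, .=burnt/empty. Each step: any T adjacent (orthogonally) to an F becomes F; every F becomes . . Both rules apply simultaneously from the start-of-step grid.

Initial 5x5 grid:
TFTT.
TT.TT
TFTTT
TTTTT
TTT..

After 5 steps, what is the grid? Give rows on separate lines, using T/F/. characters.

Step 1: 6 trees catch fire, 2 burn out
  F.FT.
  TF.TT
  F.FTT
  TFTTT
  TTT..
Step 2: 6 trees catch fire, 6 burn out
  ...F.
  F..TT
  ...FT
  F.FTT
  TFT..
Step 3: 5 trees catch fire, 6 burn out
  .....
  ...FT
  ....F
  ...FT
  F.F..
Step 4: 2 trees catch fire, 5 burn out
  .....
  ....F
  .....
  ....F
  .....
Step 5: 0 trees catch fire, 2 burn out
  .....
  .....
  .....
  .....
  .....

.....
.....
.....
.....
.....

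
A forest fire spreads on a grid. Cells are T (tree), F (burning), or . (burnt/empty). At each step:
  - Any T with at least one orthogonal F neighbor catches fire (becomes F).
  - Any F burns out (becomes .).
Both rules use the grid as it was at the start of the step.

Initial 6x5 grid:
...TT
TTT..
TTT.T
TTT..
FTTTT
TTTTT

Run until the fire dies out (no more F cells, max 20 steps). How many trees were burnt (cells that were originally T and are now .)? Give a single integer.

Step 1: +3 fires, +1 burnt (F count now 3)
Step 2: +4 fires, +3 burnt (F count now 4)
Step 3: +5 fires, +4 burnt (F count now 5)
Step 4: +4 fires, +5 burnt (F count now 4)
Step 5: +2 fires, +4 burnt (F count now 2)
Step 6: +0 fires, +2 burnt (F count now 0)
Fire out after step 6
Initially T: 21, now '.': 27
Total burnt (originally-T cells now '.'): 18

Answer: 18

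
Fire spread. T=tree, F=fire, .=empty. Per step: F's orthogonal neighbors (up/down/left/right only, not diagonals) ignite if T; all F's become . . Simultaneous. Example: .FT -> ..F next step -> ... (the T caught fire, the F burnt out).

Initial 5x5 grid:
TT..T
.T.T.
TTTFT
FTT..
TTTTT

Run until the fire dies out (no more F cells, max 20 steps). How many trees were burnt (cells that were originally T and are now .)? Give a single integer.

Answer: 15

Derivation:
Step 1: +6 fires, +2 burnt (F count now 6)
Step 2: +3 fires, +6 burnt (F count now 3)
Step 3: +2 fires, +3 burnt (F count now 2)
Step 4: +2 fires, +2 burnt (F count now 2)
Step 5: +2 fires, +2 burnt (F count now 2)
Step 6: +0 fires, +2 burnt (F count now 0)
Fire out after step 6
Initially T: 16, now '.': 24
Total burnt (originally-T cells now '.'): 15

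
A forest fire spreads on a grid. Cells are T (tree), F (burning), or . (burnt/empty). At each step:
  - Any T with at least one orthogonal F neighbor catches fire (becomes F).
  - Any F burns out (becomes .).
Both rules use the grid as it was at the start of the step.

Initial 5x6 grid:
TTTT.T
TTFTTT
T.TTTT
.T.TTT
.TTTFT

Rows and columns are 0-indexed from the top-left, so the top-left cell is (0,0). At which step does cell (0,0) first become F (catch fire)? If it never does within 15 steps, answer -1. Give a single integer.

Step 1: cell (0,0)='T' (+7 fires, +2 burnt)
Step 2: cell (0,0)='T' (+9 fires, +7 burnt)
Step 3: cell (0,0)='F' (+5 fires, +9 burnt)
  -> target ignites at step 3
Step 4: cell (0,0)='.' (+2 fires, +5 burnt)
Step 5: cell (0,0)='.' (+0 fires, +2 burnt)
  fire out at step 5

3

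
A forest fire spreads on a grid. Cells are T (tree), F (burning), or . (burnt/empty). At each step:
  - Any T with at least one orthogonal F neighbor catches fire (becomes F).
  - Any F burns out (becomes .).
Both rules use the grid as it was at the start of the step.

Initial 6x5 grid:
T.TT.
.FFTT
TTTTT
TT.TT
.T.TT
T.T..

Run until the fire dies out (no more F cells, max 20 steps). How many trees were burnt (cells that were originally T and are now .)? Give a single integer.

Step 1: +4 fires, +2 burnt (F count now 4)
Step 2: +5 fires, +4 burnt (F count now 5)
Step 3: +4 fires, +5 burnt (F count now 4)
Step 4: +2 fires, +4 burnt (F count now 2)
Step 5: +1 fires, +2 burnt (F count now 1)
Step 6: +0 fires, +1 burnt (F count now 0)
Fire out after step 6
Initially T: 19, now '.': 27
Total burnt (originally-T cells now '.'): 16

Answer: 16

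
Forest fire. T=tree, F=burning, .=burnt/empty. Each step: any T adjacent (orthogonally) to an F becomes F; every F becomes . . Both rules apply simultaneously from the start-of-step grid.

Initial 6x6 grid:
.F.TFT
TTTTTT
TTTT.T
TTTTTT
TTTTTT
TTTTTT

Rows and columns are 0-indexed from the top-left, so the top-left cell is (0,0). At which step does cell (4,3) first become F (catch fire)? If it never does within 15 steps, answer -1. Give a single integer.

Step 1: cell (4,3)='T' (+4 fires, +2 burnt)
Step 2: cell (4,3)='T' (+5 fires, +4 burnt)
Step 3: cell (4,3)='T' (+5 fires, +5 burnt)
Step 4: cell (4,3)='T' (+5 fires, +5 burnt)
Step 5: cell (4,3)='F' (+6 fires, +5 burnt)
  -> target ignites at step 5
Step 6: cell (4,3)='.' (+5 fires, +6 burnt)
Step 7: cell (4,3)='.' (+1 fires, +5 burnt)
Step 8: cell (4,3)='.' (+0 fires, +1 burnt)
  fire out at step 8

5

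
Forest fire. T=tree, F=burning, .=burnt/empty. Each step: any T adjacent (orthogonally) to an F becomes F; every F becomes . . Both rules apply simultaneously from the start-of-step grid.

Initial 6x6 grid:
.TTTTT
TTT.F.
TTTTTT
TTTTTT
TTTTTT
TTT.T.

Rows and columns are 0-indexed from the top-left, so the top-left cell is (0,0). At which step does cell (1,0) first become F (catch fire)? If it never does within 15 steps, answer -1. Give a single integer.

Step 1: cell (1,0)='T' (+2 fires, +1 burnt)
Step 2: cell (1,0)='T' (+5 fires, +2 burnt)
Step 3: cell (1,0)='T' (+5 fires, +5 burnt)
Step 4: cell (1,0)='T' (+7 fires, +5 burnt)
Step 5: cell (1,0)='T' (+4 fires, +7 burnt)
Step 6: cell (1,0)='F' (+4 fires, +4 burnt)
  -> target ignites at step 6
Step 7: cell (1,0)='.' (+2 fires, +4 burnt)
Step 8: cell (1,0)='.' (+1 fires, +2 burnt)
Step 9: cell (1,0)='.' (+0 fires, +1 burnt)
  fire out at step 9

6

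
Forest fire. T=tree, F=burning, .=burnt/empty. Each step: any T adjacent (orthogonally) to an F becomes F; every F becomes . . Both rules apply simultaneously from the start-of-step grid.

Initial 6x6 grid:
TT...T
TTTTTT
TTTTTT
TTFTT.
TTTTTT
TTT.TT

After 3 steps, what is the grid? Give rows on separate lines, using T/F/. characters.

Step 1: 4 trees catch fire, 1 burn out
  TT...T
  TTTTTT
  TTFTTT
  TF.FT.
  TTFTTT
  TTT.TT
Step 2: 8 trees catch fire, 4 burn out
  TT...T
  TTFTTT
  TF.FTT
  F...F.
  TF.FTT
  TTF.TT
Step 3: 7 trees catch fire, 8 burn out
  TT...T
  TF.FTT
  F...FT
  ......
  F...FT
  TF..TT

TT...T
TF.FTT
F...FT
......
F...FT
TF..TT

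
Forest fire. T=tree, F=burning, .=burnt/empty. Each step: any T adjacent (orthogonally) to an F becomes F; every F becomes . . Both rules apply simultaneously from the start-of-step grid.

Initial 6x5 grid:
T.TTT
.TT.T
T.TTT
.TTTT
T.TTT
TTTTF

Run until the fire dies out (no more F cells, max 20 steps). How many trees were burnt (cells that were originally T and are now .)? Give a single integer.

Step 1: +2 fires, +1 burnt (F count now 2)
Step 2: +3 fires, +2 burnt (F count now 3)
Step 3: +4 fires, +3 burnt (F count now 4)
Step 4: +4 fires, +4 burnt (F count now 4)
Step 5: +4 fires, +4 burnt (F count now 4)
Step 6: +2 fires, +4 burnt (F count now 2)
Step 7: +2 fires, +2 burnt (F count now 2)
Step 8: +0 fires, +2 burnt (F count now 0)
Fire out after step 8
Initially T: 23, now '.': 28
Total burnt (originally-T cells now '.'): 21

Answer: 21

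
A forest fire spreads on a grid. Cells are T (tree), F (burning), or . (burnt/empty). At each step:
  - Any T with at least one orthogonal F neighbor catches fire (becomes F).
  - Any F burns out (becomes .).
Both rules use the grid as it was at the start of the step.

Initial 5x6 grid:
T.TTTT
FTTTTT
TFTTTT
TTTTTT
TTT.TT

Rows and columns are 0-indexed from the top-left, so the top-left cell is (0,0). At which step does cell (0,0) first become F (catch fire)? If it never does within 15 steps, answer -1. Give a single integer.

Step 1: cell (0,0)='F' (+5 fires, +2 burnt)
  -> target ignites at step 1
Step 2: cell (0,0)='.' (+5 fires, +5 burnt)
Step 3: cell (0,0)='.' (+6 fires, +5 burnt)
Step 4: cell (0,0)='.' (+4 fires, +6 burnt)
Step 5: cell (0,0)='.' (+4 fires, +4 burnt)
Step 6: cell (0,0)='.' (+2 fires, +4 burnt)
Step 7: cell (0,0)='.' (+0 fires, +2 burnt)
  fire out at step 7

1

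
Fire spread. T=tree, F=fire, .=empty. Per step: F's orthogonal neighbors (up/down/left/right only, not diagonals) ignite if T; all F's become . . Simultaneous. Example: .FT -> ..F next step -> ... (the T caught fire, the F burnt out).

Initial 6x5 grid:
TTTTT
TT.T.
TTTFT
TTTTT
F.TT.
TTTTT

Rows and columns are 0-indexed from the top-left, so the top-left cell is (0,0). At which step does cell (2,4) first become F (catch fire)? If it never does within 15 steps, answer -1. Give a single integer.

Step 1: cell (2,4)='F' (+6 fires, +2 burnt)
  -> target ignites at step 1
Step 2: cell (2,4)='.' (+8 fires, +6 burnt)
Step 3: cell (2,4)='.' (+7 fires, +8 burnt)
Step 4: cell (2,4)='.' (+3 fires, +7 burnt)
Step 5: cell (2,4)='.' (+0 fires, +3 burnt)
  fire out at step 5

1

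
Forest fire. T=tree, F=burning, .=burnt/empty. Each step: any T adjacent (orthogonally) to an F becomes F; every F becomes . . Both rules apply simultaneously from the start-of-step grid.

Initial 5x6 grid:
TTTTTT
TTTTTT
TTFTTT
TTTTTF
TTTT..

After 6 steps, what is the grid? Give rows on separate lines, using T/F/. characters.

Step 1: 6 trees catch fire, 2 burn out
  TTTTTT
  TTFTTT
  TF.FTF
  TTFTF.
  TTTT..
Step 2: 9 trees catch fire, 6 burn out
  TTFTTT
  TF.FTF
  F...F.
  TF.F..
  TTFT..
Step 3: 8 trees catch fire, 9 burn out
  TF.FTF
  F...F.
  ......
  F.....
  TF.F..
Step 4: 3 trees catch fire, 8 burn out
  F...F.
  ......
  ......
  ......
  F.....
Step 5: 0 trees catch fire, 3 burn out
  ......
  ......
  ......
  ......
  ......
Step 6: 0 trees catch fire, 0 burn out
  ......
  ......
  ......
  ......
  ......

......
......
......
......
......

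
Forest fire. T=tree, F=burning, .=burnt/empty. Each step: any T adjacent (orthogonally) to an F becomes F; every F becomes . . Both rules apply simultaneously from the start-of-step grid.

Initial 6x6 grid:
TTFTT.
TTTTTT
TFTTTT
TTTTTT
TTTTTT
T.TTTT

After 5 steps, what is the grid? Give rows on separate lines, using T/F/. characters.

Step 1: 7 trees catch fire, 2 burn out
  TF.FT.
  TFFTTT
  F.FTTT
  TFTTTT
  TTTTTT
  T.TTTT
Step 2: 8 trees catch fire, 7 burn out
  F...F.
  F..FTT
  ...FTT
  F.FTTT
  TFTTTT
  T.TTTT
Step 3: 5 trees catch fire, 8 burn out
  ......
  ....FT
  ....FT
  ...FTT
  F.FTTT
  T.TTTT
Step 4: 6 trees catch fire, 5 burn out
  ......
  .....F
  .....F
  ....FT
  ...FTT
  F.FTTT
Step 5: 3 trees catch fire, 6 burn out
  ......
  ......
  ......
  .....F
  ....FT
  ...FTT

......
......
......
.....F
....FT
...FTT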